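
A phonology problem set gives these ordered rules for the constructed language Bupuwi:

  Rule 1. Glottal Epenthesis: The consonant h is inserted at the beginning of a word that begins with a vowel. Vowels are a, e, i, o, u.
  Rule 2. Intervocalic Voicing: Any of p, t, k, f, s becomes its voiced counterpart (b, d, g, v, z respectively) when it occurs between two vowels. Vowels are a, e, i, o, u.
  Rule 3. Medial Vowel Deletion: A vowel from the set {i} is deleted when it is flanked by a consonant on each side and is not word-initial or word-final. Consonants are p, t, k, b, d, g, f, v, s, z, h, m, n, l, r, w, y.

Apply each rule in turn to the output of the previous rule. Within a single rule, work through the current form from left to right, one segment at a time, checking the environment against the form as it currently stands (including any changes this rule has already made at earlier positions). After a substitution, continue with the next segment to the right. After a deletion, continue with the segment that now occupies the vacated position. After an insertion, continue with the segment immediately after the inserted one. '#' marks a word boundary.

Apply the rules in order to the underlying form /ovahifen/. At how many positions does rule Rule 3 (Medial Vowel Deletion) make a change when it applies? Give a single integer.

Rule 1 Glottal Epenthesis: [ovahifen] → [hovahifen]
Rule 2 Intervocalic Voicing: [hovahifen] → [hovahiven]
Rule 3 Medial Vowel Deletion: [hovahiven] → [hovahven]
Rule Rule 3 changed 1 position(s).

1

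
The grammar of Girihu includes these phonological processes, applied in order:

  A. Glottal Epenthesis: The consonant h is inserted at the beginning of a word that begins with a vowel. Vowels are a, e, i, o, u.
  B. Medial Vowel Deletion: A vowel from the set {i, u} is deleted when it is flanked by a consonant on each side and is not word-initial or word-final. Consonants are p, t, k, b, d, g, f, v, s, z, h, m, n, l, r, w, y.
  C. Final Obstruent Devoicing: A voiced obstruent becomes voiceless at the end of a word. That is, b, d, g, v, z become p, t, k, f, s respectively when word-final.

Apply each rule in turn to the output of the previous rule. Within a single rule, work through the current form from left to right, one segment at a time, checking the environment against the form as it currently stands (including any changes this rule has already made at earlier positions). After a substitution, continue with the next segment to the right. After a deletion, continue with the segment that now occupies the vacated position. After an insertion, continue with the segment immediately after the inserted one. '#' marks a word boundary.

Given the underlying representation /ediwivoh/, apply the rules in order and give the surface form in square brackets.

[hedwvoh]

A Glottal Epenthesis: [ediwivoh] → [hediwivoh]
B Medial Vowel Deletion: [hediwivoh] → [hedwvoh]
C Final Obstruent Devoicing: no change — [hedwvoh]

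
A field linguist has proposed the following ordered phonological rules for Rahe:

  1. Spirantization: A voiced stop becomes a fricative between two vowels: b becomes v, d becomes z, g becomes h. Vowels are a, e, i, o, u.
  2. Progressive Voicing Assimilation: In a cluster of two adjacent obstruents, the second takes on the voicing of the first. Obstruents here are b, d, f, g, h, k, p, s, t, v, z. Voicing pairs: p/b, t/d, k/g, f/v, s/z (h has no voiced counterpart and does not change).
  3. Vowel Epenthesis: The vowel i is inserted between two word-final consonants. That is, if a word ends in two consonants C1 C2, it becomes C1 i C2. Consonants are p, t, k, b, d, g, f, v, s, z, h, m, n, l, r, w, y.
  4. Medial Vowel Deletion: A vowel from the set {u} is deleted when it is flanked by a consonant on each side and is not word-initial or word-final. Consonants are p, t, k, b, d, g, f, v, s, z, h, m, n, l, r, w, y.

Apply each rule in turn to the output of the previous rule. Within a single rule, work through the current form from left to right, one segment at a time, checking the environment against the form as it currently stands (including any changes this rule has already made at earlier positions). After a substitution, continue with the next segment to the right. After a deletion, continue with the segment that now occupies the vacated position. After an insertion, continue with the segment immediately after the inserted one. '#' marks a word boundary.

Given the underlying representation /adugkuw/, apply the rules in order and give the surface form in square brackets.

1 Spirantization: [adugkuw] → [azugkuw]
2 Progressive Voicing Assimilation: [azugkuw] → [azugguw]
3 Vowel Epenthesis: no change — [azugguw]
4 Medial Vowel Deletion: [azugguw] → [azggw]

[azggw]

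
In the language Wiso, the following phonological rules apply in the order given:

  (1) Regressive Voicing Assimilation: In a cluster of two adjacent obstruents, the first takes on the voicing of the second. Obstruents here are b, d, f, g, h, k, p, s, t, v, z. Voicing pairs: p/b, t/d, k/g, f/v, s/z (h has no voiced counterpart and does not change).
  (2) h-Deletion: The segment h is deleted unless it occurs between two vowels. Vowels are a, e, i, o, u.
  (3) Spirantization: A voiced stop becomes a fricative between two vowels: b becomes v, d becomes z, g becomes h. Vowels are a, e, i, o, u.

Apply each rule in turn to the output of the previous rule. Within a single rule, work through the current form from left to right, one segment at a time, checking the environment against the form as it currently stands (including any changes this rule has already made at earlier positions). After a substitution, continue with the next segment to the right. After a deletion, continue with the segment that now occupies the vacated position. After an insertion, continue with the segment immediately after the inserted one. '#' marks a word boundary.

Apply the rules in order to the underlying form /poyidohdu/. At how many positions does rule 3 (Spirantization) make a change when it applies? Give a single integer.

2

(1) Regressive Voicing Assimilation: no change — [poyidohdu]
(2) h-Deletion: [poyidohdu] → [poyidodu]
(3) Spirantization: [poyidodu] → [poyizozu]
Rule 3 changed 2 position(s).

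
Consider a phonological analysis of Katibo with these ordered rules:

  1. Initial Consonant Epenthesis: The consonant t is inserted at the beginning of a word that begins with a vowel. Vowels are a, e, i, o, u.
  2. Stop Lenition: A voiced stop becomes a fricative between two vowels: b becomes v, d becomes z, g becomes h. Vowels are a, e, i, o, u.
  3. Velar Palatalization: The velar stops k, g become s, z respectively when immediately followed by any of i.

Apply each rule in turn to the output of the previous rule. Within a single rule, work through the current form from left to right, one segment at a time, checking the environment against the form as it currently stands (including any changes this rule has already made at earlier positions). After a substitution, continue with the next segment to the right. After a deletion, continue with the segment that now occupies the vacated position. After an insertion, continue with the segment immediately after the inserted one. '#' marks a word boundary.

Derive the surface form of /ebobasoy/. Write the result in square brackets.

1 Initial Consonant Epenthesis: [ebobasoy] → [tebobasoy]
2 Stop Lenition: [tebobasoy] → [tevovasoy]
3 Velar Palatalization: no change — [tevovasoy]

[tevovasoy]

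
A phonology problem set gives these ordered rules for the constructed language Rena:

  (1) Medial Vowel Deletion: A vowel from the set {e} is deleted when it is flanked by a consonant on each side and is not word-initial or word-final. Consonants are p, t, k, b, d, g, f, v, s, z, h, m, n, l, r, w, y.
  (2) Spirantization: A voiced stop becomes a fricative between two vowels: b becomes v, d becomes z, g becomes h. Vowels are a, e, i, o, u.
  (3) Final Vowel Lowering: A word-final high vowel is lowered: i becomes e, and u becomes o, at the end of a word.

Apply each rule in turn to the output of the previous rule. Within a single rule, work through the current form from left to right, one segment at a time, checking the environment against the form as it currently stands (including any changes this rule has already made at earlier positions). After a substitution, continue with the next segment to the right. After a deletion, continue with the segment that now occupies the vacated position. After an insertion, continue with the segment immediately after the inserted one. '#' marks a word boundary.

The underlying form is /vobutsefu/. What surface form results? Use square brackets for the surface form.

[vovutsfo]

(1) Medial Vowel Deletion: [vobutsefu] → [vobutsfu]
(2) Spirantization: [vobutsfu] → [vovutsfu]
(3) Final Vowel Lowering: [vovutsfu] → [vovutsfo]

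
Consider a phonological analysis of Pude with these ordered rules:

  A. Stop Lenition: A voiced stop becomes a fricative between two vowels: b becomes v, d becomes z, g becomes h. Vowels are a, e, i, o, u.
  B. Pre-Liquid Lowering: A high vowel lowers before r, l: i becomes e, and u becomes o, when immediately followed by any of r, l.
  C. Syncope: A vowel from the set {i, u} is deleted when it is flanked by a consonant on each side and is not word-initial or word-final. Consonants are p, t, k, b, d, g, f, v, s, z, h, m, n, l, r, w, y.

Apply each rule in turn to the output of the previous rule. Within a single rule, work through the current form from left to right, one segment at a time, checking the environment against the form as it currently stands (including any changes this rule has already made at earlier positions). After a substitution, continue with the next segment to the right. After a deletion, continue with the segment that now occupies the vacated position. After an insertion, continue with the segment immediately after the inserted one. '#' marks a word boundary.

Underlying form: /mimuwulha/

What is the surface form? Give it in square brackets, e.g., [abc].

A Stop Lenition: no change — [mimuwulha]
B Pre-Liquid Lowering: [mimuwulha] → [mimuwolha]
C Syncope: [mimuwolha] → [mmwolha]

[mmwolha]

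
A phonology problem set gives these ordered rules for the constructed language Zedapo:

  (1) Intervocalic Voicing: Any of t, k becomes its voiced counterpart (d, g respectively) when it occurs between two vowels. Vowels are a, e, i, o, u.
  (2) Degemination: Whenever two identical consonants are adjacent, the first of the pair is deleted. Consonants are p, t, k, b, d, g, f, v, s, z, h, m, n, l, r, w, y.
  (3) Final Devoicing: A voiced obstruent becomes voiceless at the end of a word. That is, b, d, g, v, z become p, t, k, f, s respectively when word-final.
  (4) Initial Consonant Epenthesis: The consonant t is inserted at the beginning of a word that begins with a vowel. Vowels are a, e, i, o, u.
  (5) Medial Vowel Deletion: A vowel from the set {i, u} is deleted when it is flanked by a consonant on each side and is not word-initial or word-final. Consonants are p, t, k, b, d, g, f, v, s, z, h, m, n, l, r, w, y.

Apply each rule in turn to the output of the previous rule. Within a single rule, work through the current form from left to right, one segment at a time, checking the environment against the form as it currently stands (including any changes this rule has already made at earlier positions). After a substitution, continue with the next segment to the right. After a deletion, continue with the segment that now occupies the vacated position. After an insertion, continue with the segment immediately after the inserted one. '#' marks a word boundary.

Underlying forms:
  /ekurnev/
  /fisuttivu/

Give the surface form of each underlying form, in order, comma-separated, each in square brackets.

/ekurnev/:
  (1) Intervocalic Voicing: [ekurnev] → [egurnev]
  (2) Degemination: no change — [egurnev]
  (3) Final Devoicing: [egurnev] → [egurnef]
  (4) Initial Consonant Epenthesis: [egurnef] → [tegurnef]
  (5) Medial Vowel Deletion: [tegurnef] → [tegrnef]
/fisuttivu/:
  (1) Intervocalic Voicing: no change — [fisuttivu]
  (2) Degemination: [fisuttivu] → [fisutivu]
  (3) Final Devoicing: no change — [fisutivu]
  (4) Initial Consonant Epenthesis: no change — [fisutivu]
  (5) Medial Vowel Deletion: [fisutivu] → [fstvu]

[tegrnef], [fstvu]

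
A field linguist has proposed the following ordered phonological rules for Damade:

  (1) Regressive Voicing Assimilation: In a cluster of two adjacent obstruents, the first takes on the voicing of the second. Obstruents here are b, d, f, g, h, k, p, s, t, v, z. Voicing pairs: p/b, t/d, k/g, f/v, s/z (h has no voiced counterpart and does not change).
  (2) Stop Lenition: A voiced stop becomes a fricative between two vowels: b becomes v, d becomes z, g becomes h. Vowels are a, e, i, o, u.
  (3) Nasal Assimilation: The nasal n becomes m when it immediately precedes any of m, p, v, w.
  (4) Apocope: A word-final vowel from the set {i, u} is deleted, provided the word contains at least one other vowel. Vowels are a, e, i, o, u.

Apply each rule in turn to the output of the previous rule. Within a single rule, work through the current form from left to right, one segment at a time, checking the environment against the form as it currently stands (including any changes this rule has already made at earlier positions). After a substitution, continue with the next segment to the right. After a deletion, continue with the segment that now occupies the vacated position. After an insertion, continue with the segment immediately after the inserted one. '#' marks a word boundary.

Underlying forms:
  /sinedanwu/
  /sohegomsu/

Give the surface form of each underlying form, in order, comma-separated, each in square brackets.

/sinedanwu/:
  (1) Regressive Voicing Assimilation: no change — [sinedanwu]
  (2) Stop Lenition: [sinedanwu] → [sinezanwu]
  (3) Nasal Assimilation: [sinezanwu] → [sinezamwu]
  (4) Apocope: [sinezamwu] → [sinezamw]
/sohegomsu/:
  (1) Regressive Voicing Assimilation: no change — [sohegomsu]
  (2) Stop Lenition: [sohegomsu] → [sohehomsu]
  (3) Nasal Assimilation: no change — [sohehomsu]
  (4) Apocope: [sohehomsu] → [sohehoms]

[sinezamw], [sohehoms]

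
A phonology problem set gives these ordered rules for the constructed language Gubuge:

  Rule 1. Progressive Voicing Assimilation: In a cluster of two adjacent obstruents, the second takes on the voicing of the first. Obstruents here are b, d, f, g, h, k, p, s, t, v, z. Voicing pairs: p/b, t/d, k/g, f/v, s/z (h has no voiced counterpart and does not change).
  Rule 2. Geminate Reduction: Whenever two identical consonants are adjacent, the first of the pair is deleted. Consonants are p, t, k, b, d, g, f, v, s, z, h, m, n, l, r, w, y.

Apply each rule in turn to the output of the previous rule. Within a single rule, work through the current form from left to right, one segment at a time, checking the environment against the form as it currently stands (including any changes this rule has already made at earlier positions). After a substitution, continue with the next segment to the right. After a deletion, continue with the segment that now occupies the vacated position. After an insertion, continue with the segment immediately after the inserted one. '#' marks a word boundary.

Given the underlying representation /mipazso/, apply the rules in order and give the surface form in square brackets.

Rule 1 Progressive Voicing Assimilation: [mipazso] → [mipazzo]
Rule 2 Geminate Reduction: [mipazzo] → [mipazo]

[mipazo]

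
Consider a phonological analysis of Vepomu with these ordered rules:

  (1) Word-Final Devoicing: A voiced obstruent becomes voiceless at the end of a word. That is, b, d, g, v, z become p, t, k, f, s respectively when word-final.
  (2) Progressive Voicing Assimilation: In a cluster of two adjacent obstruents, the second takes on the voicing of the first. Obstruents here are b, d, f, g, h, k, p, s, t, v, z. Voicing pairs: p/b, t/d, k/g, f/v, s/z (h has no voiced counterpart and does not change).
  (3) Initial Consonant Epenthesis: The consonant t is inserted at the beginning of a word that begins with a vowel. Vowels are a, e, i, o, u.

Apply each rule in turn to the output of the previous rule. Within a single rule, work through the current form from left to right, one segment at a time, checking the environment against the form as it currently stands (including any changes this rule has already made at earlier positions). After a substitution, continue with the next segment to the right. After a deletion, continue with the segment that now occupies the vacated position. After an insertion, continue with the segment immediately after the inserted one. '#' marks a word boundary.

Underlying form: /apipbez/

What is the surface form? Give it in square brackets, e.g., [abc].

[tapippes]

(1) Word-Final Devoicing: [apipbez] → [apipbes]
(2) Progressive Voicing Assimilation: [apipbes] → [apippes]
(3) Initial Consonant Epenthesis: [apippes] → [tapippes]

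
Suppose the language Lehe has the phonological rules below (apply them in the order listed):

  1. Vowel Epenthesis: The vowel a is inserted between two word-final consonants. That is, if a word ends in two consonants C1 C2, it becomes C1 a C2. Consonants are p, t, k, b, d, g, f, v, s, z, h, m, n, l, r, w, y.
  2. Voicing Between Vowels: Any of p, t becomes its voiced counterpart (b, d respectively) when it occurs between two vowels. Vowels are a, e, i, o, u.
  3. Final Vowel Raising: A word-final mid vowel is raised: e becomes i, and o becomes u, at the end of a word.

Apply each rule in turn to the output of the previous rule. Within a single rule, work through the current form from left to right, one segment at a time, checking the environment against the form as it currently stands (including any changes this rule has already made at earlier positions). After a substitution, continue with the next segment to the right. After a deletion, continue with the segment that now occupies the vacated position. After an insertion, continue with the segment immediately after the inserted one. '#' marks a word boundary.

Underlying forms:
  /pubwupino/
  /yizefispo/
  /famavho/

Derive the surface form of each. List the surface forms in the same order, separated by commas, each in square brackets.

[pubwubinu], [yizefispu], [famavhu]

/pubwupino/:
  1 Vowel Epenthesis: no change — [pubwupino]
  2 Voicing Between Vowels: [pubwupino] → [pubwubino]
  3 Final Vowel Raising: [pubwubino] → [pubwubinu]
/yizefispo/:
  1 Vowel Epenthesis: no change — [yizefispo]
  2 Voicing Between Vowels: no change — [yizefispo]
  3 Final Vowel Raising: [yizefispo] → [yizefispu]
/famavho/:
  1 Vowel Epenthesis: no change — [famavho]
  2 Voicing Between Vowels: no change — [famavho]
  3 Final Vowel Raising: [famavho] → [famavhu]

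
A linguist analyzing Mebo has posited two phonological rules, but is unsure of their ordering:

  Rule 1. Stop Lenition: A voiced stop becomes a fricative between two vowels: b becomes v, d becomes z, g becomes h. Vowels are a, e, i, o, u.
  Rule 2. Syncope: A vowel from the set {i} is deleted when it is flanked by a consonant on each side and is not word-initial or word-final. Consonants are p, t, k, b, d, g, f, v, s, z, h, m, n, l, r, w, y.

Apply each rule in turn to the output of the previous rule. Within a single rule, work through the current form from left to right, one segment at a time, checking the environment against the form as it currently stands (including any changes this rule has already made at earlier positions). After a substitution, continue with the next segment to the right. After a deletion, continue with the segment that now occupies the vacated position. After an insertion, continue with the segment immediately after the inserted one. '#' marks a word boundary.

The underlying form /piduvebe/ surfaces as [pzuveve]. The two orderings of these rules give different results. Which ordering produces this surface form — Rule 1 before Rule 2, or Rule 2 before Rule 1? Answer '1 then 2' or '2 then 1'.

1 then 2

Order 1 then 2:
  1 Stop Lenition: [piduvebe] → [pizuveve]
  2 Syncope: [pizuveve] → [pzuveve]
  result: [pzuveve]
Order 2 then 1:
  2 Syncope: [piduvebe] → [pduvebe]
  1 Stop Lenition: [pduvebe] → [pduveve]
  result: [pduveve]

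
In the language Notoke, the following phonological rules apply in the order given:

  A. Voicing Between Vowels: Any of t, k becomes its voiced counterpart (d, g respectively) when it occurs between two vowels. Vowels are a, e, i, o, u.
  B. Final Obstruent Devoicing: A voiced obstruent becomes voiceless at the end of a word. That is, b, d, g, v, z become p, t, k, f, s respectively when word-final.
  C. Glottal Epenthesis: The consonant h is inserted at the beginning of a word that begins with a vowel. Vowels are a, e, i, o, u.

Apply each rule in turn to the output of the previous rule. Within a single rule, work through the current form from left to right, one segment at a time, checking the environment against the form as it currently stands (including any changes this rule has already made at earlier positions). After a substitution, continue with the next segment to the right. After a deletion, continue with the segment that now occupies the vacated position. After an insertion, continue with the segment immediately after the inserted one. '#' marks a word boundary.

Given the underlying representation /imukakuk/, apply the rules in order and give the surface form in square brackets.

[himugaguk]

A Voicing Between Vowels: [imukakuk] → [imugaguk]
B Final Obstruent Devoicing: no change — [imugaguk]
C Glottal Epenthesis: [imugaguk] → [himugaguk]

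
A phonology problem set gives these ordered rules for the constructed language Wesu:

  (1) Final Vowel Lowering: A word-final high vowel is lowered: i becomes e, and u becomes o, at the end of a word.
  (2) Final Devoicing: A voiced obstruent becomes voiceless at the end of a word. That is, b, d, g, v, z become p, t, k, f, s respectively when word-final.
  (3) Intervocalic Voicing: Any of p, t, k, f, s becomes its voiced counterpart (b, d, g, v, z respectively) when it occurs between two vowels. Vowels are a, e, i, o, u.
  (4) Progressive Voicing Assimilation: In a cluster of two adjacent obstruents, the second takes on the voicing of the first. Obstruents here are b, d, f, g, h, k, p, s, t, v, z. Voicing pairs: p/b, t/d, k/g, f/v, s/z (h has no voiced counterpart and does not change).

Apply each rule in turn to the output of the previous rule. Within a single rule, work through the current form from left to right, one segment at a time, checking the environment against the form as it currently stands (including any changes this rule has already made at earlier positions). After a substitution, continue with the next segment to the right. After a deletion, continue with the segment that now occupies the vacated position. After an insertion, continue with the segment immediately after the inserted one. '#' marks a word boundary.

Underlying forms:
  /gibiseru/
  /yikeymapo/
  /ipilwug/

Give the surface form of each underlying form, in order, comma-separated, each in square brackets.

/gibiseru/:
  (1) Final Vowel Lowering: [gibiseru] → [gibisero]
  (2) Final Devoicing: no change — [gibisero]
  (3) Intervocalic Voicing: [gibisero] → [gibizero]
  (4) Progressive Voicing Assimilation: no change — [gibizero]
/yikeymapo/:
  (1) Final Vowel Lowering: no change — [yikeymapo]
  (2) Final Devoicing: no change — [yikeymapo]
  (3) Intervocalic Voicing: [yikeymapo] → [yigeymabo]
  (4) Progressive Voicing Assimilation: no change — [yigeymabo]
/ipilwug/:
  (1) Final Vowel Lowering: no change — [ipilwug]
  (2) Final Devoicing: [ipilwug] → [ipilwuk]
  (3) Intervocalic Voicing: [ipilwuk] → [ibilwuk]
  (4) Progressive Voicing Assimilation: no change — [ibilwuk]

[gibizero], [yigeymabo], [ibilwuk]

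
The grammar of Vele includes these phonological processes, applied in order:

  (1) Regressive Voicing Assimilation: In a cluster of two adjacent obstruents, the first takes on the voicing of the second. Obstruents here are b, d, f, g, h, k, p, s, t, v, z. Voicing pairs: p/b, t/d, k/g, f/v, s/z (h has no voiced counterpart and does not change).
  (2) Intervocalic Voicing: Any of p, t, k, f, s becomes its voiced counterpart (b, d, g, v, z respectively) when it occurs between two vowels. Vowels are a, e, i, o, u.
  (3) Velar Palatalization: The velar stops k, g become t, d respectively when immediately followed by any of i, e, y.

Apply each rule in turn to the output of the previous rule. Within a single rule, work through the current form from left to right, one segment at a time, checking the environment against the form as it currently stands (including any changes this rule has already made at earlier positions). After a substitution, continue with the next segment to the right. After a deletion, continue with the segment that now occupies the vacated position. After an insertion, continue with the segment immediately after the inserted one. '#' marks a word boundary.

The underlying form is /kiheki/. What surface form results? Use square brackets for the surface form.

[tihedi]

(1) Regressive Voicing Assimilation: no change — [kiheki]
(2) Intervocalic Voicing: [kiheki] → [kihegi]
(3) Velar Palatalization: [kihegi] → [tihedi]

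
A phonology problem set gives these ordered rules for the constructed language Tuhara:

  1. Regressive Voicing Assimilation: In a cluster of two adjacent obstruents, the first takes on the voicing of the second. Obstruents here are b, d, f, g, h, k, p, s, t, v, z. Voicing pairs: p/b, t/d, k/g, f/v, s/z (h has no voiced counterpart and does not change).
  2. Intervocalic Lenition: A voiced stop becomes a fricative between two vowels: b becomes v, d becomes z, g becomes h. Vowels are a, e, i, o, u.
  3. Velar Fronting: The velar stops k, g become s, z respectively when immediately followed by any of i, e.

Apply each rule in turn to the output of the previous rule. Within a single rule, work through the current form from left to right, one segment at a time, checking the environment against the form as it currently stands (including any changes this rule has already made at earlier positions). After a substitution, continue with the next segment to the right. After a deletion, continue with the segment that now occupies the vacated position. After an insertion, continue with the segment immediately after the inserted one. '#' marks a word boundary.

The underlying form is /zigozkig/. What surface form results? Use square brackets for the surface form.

[zihossig]

1 Regressive Voicing Assimilation: [zigozkig] → [zigoskig]
2 Intervocalic Lenition: [zigoskig] → [zihoskig]
3 Velar Fronting: [zihoskig] → [zihossig]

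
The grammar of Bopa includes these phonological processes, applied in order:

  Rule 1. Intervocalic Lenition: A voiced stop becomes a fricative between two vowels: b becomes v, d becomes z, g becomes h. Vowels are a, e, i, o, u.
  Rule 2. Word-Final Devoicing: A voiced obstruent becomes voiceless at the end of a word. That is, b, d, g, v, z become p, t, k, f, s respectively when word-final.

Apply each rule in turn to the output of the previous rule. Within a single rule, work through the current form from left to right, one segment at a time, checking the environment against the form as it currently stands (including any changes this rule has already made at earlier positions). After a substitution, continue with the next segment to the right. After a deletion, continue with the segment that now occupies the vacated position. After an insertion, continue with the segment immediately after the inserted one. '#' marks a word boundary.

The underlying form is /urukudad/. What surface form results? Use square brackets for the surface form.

Rule 1 Intervocalic Lenition: [urukudad] → [urukuzad]
Rule 2 Word-Final Devoicing: [urukuzad] → [urukuzat]

[urukuzat]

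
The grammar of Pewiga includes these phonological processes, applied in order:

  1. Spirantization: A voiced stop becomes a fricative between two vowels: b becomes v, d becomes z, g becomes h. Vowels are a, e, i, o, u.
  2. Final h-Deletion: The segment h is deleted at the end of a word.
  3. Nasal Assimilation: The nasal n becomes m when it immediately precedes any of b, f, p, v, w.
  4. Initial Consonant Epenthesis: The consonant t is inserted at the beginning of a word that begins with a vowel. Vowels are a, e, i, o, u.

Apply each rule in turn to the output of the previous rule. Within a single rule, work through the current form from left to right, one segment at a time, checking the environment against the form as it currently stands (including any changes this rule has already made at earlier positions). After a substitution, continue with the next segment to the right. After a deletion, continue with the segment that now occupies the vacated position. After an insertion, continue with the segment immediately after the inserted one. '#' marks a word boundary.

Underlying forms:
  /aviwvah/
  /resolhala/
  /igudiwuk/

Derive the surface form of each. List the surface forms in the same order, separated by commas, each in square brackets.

/aviwvah/:
  1 Spirantization: no change — [aviwvah]
  2 Final h-Deletion: [aviwvah] → [aviwva]
  3 Nasal Assimilation: no change — [aviwva]
  4 Initial Consonant Epenthesis: [aviwva] → [taviwva]
/resolhala/:
  1 Spirantization: no change — [resolhala]
  2 Final h-Deletion: no change — [resolhala]
  3 Nasal Assimilation: no change — [resolhala]
  4 Initial Consonant Epenthesis: no change — [resolhala]
/igudiwuk/:
  1 Spirantization: [igudiwuk] → [ihuziwuk]
  2 Final h-Deletion: no change — [ihuziwuk]
  3 Nasal Assimilation: no change — [ihuziwuk]
  4 Initial Consonant Epenthesis: [ihuziwuk] → [tihuziwuk]

[taviwva], [resolhala], [tihuziwuk]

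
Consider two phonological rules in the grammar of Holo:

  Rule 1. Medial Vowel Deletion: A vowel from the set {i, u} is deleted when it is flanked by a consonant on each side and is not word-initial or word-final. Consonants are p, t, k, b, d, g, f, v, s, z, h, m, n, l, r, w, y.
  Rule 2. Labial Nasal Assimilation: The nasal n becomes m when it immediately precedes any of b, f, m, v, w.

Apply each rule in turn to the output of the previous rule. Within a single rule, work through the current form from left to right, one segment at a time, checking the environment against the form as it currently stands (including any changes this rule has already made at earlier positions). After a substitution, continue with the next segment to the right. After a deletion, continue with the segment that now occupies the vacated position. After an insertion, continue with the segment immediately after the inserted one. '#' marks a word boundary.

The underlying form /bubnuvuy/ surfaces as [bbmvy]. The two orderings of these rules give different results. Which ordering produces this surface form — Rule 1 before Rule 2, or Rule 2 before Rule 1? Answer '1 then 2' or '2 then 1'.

1 then 2

Order 1 then 2:
  1 Medial Vowel Deletion: [bubnuvuy] → [bbnvy]
  2 Labial Nasal Assimilation: [bbnvy] → [bbmvy]
  result: [bbmvy]
Order 2 then 1:
  2 Labial Nasal Assimilation: no change — [bubnuvuy]
  1 Medial Vowel Deletion: [bubnuvuy] → [bbnvy]
  result: [bbnvy]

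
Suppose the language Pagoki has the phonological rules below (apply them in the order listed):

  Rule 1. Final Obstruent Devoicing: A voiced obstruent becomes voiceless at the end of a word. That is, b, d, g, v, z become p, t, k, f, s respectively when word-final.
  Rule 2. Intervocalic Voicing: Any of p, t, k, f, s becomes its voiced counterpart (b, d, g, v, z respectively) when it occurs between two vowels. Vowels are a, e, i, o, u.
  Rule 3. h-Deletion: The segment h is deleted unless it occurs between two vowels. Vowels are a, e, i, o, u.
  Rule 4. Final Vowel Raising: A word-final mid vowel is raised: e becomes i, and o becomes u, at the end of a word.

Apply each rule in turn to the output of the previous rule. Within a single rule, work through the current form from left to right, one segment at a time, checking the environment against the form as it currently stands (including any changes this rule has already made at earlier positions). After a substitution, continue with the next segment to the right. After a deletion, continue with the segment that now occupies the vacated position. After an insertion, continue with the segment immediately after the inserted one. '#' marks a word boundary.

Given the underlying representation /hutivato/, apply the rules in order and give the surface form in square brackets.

Rule 1 Final Obstruent Devoicing: no change — [hutivato]
Rule 2 Intervocalic Voicing: [hutivato] → [hudivado]
Rule 3 h-Deletion: [hudivado] → [udivado]
Rule 4 Final Vowel Raising: [udivado] → [udivadu]

[udivadu]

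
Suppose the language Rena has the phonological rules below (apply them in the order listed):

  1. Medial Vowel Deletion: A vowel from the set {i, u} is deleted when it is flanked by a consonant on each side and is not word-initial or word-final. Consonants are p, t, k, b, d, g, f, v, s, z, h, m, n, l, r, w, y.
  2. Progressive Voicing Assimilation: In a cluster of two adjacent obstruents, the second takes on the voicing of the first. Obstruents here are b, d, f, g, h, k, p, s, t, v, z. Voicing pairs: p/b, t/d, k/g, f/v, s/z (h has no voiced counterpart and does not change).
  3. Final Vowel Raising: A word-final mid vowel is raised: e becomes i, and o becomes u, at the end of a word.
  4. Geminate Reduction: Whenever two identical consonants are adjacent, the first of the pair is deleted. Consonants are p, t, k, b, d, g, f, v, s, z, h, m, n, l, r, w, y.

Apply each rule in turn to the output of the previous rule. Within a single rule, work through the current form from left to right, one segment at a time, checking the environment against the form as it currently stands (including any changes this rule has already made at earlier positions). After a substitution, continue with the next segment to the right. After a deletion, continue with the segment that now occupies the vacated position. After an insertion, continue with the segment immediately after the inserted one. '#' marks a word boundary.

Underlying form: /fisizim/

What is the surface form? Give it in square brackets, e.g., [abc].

1 Medial Vowel Deletion: [fisizim] → [fszm]
2 Progressive Voicing Assimilation: [fszm] → [fssm]
3 Final Vowel Raising: no change — [fssm]
4 Geminate Reduction: [fssm] → [fsm]

[fsm]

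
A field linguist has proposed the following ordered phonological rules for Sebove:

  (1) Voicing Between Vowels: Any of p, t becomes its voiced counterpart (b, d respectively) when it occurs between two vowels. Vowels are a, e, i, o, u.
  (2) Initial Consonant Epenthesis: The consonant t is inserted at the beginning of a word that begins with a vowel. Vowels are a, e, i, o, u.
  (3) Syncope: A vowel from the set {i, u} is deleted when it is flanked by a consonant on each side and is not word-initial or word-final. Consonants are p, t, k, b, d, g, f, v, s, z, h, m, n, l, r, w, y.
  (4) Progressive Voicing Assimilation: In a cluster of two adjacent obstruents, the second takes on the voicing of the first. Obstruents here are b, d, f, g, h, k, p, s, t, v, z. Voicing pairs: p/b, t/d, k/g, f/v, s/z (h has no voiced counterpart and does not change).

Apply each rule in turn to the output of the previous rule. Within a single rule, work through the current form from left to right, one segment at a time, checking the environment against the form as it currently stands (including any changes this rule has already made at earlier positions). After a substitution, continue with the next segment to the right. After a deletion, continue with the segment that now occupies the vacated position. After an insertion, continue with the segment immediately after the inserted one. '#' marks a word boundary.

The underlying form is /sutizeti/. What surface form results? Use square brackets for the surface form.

(1) Voicing Between Vowels: [sutizeti] → [sudizedi]
(2) Initial Consonant Epenthesis: no change — [sudizedi]
(3) Syncope: [sudizedi] → [sdzedi]
(4) Progressive Voicing Assimilation: [sdzedi] → [stsedi]

[stsedi]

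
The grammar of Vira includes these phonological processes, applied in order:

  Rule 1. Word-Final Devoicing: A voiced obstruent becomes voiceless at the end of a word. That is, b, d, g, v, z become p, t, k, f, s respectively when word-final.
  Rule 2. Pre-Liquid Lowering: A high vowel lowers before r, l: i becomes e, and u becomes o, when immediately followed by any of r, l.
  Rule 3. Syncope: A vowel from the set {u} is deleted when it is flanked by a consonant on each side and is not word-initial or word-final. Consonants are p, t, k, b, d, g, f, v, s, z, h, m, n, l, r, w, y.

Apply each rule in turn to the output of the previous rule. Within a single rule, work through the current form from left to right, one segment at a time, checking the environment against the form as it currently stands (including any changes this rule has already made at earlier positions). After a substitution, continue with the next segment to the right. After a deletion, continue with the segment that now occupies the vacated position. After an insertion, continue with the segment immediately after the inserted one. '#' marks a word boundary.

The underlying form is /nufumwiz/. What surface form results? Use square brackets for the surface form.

Rule 1 Word-Final Devoicing: [nufumwiz] → [nufumwis]
Rule 2 Pre-Liquid Lowering: no change — [nufumwis]
Rule 3 Syncope: [nufumwis] → [nfmwis]

[nfmwis]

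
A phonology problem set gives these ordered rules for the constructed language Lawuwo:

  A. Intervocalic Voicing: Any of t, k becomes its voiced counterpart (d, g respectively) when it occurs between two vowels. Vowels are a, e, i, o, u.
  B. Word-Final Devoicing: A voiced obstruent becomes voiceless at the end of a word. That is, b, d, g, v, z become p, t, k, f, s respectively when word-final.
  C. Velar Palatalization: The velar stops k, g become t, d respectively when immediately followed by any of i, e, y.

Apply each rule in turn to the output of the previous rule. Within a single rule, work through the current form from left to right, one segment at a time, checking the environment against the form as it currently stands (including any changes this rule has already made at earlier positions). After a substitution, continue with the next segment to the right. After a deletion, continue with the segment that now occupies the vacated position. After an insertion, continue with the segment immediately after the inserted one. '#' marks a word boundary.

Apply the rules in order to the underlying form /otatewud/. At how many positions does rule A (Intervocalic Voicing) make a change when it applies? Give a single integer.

2

A Intervocalic Voicing: [otatewud] → [odadewud]
B Word-Final Devoicing: [odadewud] → [odadewut]
C Velar Palatalization: no change — [odadewut]
Rule A changed 2 position(s).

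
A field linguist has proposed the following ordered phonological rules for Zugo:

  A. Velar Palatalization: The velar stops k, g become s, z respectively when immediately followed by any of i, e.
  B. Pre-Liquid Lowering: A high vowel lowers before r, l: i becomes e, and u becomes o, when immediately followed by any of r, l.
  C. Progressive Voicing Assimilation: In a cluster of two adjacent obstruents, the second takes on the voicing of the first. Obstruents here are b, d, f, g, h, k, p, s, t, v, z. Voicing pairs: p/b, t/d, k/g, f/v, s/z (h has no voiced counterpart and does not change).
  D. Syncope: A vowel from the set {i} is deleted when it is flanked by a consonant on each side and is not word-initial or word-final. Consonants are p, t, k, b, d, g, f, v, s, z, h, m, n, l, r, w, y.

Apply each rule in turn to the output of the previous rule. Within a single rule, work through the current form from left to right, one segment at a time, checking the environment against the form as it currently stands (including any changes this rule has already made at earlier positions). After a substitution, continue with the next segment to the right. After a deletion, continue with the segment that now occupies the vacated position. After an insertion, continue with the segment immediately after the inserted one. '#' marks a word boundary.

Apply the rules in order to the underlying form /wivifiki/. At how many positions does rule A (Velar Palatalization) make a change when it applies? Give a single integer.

1

A Velar Palatalization: [wivifiki] → [wivifisi]
B Pre-Liquid Lowering: no change — [wivifisi]
C Progressive Voicing Assimilation: no change — [wivifisi]
D Syncope: [wivifisi] → [wvfsi]
Rule A changed 1 position(s).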